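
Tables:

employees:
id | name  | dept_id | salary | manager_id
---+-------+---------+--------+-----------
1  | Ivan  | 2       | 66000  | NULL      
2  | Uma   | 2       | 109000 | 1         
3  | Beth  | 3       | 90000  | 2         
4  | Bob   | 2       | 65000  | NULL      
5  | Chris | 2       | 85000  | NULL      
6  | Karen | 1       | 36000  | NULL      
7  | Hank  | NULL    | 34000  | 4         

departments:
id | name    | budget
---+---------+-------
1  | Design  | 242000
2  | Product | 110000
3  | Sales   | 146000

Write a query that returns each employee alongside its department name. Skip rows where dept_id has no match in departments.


INNER JOIN keeps only employees rows whose dept_id matches an id in departments. Walk through each employee:
  - employee 1 (Ivan): dept_id=2 -> matches Product
  - employee 2 (Uma): dept_id=2 -> matches Product
  - employee 3 (Beth): dept_id=3 -> matches Sales
  - employee 4 (Bob): dept_id=2 -> matches Product
  - employee 5 (Chris): dept_id=2 -> matches Product
  - employee 6 (Karen): dept_id=1 -> matches Design
  - employee 7 (Hank): dept_id=NULL, no match -> dropped
So 1 of 7 rows is dropped.

SQL:
SELECT a.name, b.name AS department
FROM employees a
INNER JOIN departments b ON a.dept_id = b.id

Result:
name  | department
------+-----------
Ivan  | Product   
Uma   | Product   
Beth  | Sales     
Bob   | Product   
Chris | Product   
Karen | Design    


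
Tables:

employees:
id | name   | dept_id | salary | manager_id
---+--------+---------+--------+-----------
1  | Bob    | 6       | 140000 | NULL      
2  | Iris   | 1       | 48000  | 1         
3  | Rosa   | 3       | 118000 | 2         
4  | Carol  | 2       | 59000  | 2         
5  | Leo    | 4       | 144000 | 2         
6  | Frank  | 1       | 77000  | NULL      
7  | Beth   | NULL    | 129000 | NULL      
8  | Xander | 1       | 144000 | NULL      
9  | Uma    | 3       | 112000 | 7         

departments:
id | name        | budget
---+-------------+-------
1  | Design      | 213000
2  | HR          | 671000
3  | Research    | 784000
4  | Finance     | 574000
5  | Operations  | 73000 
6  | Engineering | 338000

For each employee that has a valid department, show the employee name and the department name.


INNER JOIN keeps only employees rows whose dept_id matches an id in departments. Walk through each employee:
  - employee 1 (Bob): dept_id=6 -> matches Engineering
  - employee 2 (Iris): dept_id=1 -> matches Design
  - employee 3 (Rosa): dept_id=3 -> matches Research
  - employee 4 (Carol): dept_id=2 -> matches HR
  - employee 5 (Leo): dept_id=4 -> matches Finance
  - employee 6 (Frank): dept_id=1 -> matches Design
  - employee 7 (Beth): dept_id=NULL, no match -> dropped
  - employee 8 (Xander): dept_id=1 -> matches Design
  - employee 9 (Uma): dept_id=3 -> matches Research
So 1 of 9 rows is dropped.

SQL:
SELECT a.name, b.name AS department
FROM employees a
INNER JOIN departments b ON a.dept_id = b.id

Result:
name   | department 
-------+------------
Bob    | Engineering
Iris   | Design     
Rosa   | Research   
Carol  | HR         
Leo    | Finance    
Frank  | Design     
Xander | Design     
Uma    | Research   


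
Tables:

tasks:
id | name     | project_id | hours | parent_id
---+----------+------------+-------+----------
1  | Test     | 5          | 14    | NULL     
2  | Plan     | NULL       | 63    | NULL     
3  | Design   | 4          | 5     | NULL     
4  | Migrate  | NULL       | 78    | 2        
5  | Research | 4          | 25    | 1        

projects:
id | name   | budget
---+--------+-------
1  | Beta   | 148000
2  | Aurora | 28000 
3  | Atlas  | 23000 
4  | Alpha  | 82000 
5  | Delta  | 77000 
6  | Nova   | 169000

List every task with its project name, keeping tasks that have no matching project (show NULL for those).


LEFT JOIN keeps every row from tasks (the left table); where project_id has no match in projects, the project columns become NULL. Walk through each task:
  - task 1 (Test): project_id=5 -> matches Delta
  - task 2 (Plan): project_id=NULL, no match -> kept with NULL
  - task 3 (Design): project_id=4 -> matches Alpha
  - task 4 (Migrate): project_id=NULL, no match -> kept with NULL
  - task 5 (Research): project_id=4 -> matches Alpha
All 5 rows appear; 2 have NULL project.

SQL:
SELECT a.name, b.name AS project
FROM tasks a
LEFT JOIN projects b ON a.project_id = b.id

Result:
name     | project
---------+--------
Test     | Delta  
Plan     | NULL   
Design   | Alpha  
Migrate  | NULL   
Research | Alpha  


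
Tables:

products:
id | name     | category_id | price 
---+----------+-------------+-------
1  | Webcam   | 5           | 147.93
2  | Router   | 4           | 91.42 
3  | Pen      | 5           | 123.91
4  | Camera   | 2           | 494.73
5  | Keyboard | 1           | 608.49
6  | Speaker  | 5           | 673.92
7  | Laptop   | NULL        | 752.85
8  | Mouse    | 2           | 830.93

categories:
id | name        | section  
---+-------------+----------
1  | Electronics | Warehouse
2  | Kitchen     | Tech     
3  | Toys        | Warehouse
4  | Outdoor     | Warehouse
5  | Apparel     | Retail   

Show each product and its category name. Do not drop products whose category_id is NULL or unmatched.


LEFT JOIN keeps every row from products (the left table); where category_id has no match in categories, the category columns become NULL. Walk through each product:
  - product 1 (Webcam): category_id=5 -> matches Apparel
  - product 2 (Router): category_id=4 -> matches Outdoor
  - product 3 (Pen): category_id=5 -> matches Apparel
  - product 4 (Camera): category_id=2 -> matches Kitchen
  - product 5 (Keyboard): category_id=1 -> matches Electronics
  - product 6 (Speaker): category_id=5 -> matches Apparel
  - product 7 (Laptop): category_id=NULL, no match -> kept with NULL
  - product 8 (Mouse): category_id=2 -> matches Kitchen
All 8 rows appear; 1 has NULL category.

SQL:
SELECT a.name, b.name AS category
FROM products a
LEFT JOIN categories b ON a.category_id = b.id

Result:
name     | category   
---------+------------
Webcam   | Apparel    
Router   | Outdoor    
Pen      | Apparel    
Camera   | Kitchen    
Keyboard | Electronics
Speaker  | Apparel    
Laptop   | NULL       
Mouse    | Kitchen    


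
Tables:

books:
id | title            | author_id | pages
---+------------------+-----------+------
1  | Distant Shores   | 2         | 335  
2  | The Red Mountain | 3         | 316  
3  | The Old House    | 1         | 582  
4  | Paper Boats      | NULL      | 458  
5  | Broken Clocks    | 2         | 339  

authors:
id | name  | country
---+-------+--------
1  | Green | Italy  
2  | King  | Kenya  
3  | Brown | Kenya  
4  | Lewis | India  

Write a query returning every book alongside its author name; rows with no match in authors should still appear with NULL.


LEFT JOIN keeps every row from books (the left table); where author_id has no match in authors, the author columns become NULL. Walk through each book:
  - book 1 (Distant Shores): author_id=2 -> matches King
  - book 2 (The Red Mountain): author_id=3 -> matches Brown
  - book 3 (The Old House): author_id=1 -> matches Green
  - book 4 (Paper Boats): author_id=NULL, no match -> kept with NULL
  - book 5 (Broken Clocks): author_id=2 -> matches King
All 5 rows appear; 1 has NULL author.

SQL:
SELECT a.title, b.name AS author
FROM books a
LEFT JOIN authors b ON a.author_id = b.id

Result:
title            | author
-----------------+-------
Distant Shores   | King  
The Red Mountain | Brown 
The Old House    | Green 
Paper Boats      | NULL  
Broken Clocks    | King  


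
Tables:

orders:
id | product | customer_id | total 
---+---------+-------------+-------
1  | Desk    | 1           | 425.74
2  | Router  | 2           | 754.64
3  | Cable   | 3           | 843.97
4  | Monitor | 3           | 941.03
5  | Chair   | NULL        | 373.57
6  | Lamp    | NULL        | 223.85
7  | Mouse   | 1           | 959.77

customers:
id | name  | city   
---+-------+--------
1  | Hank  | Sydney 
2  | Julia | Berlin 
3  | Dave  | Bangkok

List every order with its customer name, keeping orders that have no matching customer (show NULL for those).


LEFT JOIN keeps every row from orders (the left table); where customer_id has no match in customers, the customer columns become NULL. Walk through each order:
  - order 1 (Desk): customer_id=1 -> matches Hank
  - order 2 (Router): customer_id=2 -> matches Julia
  - order 3 (Cable): customer_id=3 -> matches Dave
  - order 4 (Monitor): customer_id=3 -> matches Dave
  - order 5 (Chair): customer_id=NULL, no match -> kept with NULL
  - order 6 (Lamp): customer_id=NULL, no match -> kept with NULL
  - order 7 (Mouse): customer_id=1 -> matches Hank
All 7 rows appear; 2 have NULL customer.

SQL:
SELECT a.product, b.name AS customer
FROM orders a
LEFT JOIN customers b ON a.customer_id = b.id

Result:
product | customer
--------+---------
Desk    | Hank    
Router  | Julia   
Cable   | Dave    
Monitor | Dave    
Chair   | NULL    
Lamp    | NULL    
Mouse   | Hank    


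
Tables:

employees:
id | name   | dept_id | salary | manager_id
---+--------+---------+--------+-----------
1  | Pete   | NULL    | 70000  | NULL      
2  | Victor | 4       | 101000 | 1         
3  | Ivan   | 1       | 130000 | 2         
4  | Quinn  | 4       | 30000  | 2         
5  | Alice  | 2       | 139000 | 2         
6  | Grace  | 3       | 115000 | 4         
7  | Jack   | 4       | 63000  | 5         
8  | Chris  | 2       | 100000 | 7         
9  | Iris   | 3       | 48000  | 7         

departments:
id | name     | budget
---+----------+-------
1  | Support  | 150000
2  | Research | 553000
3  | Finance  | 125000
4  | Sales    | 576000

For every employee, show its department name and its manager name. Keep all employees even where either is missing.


Two LEFT JOINs from the same base table employees: one to departments via dept_id, one to employees itself via manager_id. Both are LEFT so every employee is preserved.
Match against departments:
  - employee 1 (Pete): dept_id=NULL, no match -> kept with NULL
  - employee 2 (Victor): dept_id=4 -> matches Sales
  - employee 3 (Ivan): dept_id=1 -> matches Support
  - employee 4 (Quinn): dept_id=4 -> matches Sales
  - employee 5 (Alice): dept_id=2 -> matches Research
  - employee 6 (Grace): dept_id=3 -> matches Finance
  - employee 7 (Jack): dept_id=4 -> matches Sales
  - employee 8 (Chris): dept_id=2 -> matches Research
  - employee 9 (Iris): dept_id=3 -> matches Finance
Match against employees (self):
  - employee 1 (Pete): manager_id=NULL -> NULL
  - employee 2 (Victor): manager_id=1 -> Pete
  - employee 3 (Ivan): manager_id=2 -> Victor
  - employee 4 (Quinn): manager_id=2 -> Victor
  - employee 5 (Alice): manager_id=2 -> Victor
  - employee 6 (Grace): manager_id=4 -> Quinn
  - employee 7 (Jack): manager_id=5 -> Alice
  - employee 8 (Chris): manager_id=7 -> Jack
  - employee 9 (Iris): manager_id=7 -> Jack

SQL:
SELECT a.name, b.name AS department, c.name AS manager
FROM employees a
LEFT JOIN departments b ON a.dept_id = b.id
LEFT JOIN employees c ON a.manager_id = c.id

Result:
name   | department | manager
-------+------------+--------
Pete   | NULL       | NULL   
Victor | Sales      | Pete   
Ivan   | Support    | Victor 
Quinn  | Sales      | Victor 
Alice  | Research   | Victor 
Grace  | Finance    | Quinn  
Jack   | Sales      | Alice  
Chris  | Research   | Jack   
Iris   | Finance    | Jack   


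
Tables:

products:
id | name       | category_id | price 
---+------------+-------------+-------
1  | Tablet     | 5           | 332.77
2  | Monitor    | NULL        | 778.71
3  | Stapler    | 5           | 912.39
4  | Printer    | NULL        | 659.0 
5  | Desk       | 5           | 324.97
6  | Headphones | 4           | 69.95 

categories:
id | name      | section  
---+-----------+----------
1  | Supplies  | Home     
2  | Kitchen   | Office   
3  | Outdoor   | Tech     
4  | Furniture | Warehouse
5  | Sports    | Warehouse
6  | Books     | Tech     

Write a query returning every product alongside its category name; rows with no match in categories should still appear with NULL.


LEFT JOIN keeps every row from products (the left table); where category_id has no match in categories, the category columns become NULL. Walk through each product:
  - product 1 (Tablet): category_id=5 -> matches Sports
  - product 2 (Monitor): category_id=NULL, no match -> kept with NULL
  - product 3 (Stapler): category_id=5 -> matches Sports
  - product 4 (Printer): category_id=NULL, no match -> kept with NULL
  - product 5 (Desk): category_id=5 -> matches Sports
  - product 6 (Headphones): category_id=4 -> matches Furniture
All 6 rows appear; 2 have NULL category.

SQL:
SELECT a.name, b.name AS category
FROM products a
LEFT JOIN categories b ON a.category_id = b.id

Result:
name       | category 
-----------+----------
Tablet     | Sports   
Monitor    | NULL     
Stapler    | Sports   
Printer    | NULL     
Desk       | Sports   
Headphones | Furniture


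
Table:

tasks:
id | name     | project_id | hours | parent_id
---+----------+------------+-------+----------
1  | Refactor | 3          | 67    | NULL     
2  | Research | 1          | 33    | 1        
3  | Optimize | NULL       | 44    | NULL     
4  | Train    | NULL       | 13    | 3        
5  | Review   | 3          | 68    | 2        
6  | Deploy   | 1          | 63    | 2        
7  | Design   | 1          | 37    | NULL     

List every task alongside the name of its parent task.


This is a self-join: tasks is joined to a second copy of itself, matching each row's parent_id to another row's id. Use LEFT JOIN so rows with parent_id=NULL are kept.
  - task 1 (Refactor): parent_id=NULL -> NULL
  - task 2 (Research): parent_id=1 -> Refactor
  - task 3 (Optimize): parent_id=NULL -> NULL
  - task 4 (Train): parent_id=3 -> Optimize
  - task 5 (Review): parent_id=2 -> Research
  - task 6 (Deploy): parent_id=2 -> Research
  - task 7 (Design): parent_id=NULL -> NULL

SQL:
SELECT a.name AS item, b.name AS parent
FROM tasks a
LEFT JOIN tasks b ON a.parent_id = b.id

Result:
item     | parent  
---------+---------
Refactor | NULL    
Research | Refactor
Optimize | NULL    
Train    | Optimize
Review   | Research
Deploy   | Research
Design   | NULL    


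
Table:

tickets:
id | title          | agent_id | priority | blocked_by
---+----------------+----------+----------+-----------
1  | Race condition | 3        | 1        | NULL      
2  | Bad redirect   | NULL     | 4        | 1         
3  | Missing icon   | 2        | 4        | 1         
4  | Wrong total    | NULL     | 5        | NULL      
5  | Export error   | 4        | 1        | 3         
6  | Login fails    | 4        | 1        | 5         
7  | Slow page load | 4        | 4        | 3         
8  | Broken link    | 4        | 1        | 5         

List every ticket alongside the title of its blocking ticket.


This is a self-join: tickets is joined to a second copy of itself, matching each row's blocked_by to another row's id. Use LEFT JOIN so rows with blocked_by=NULL are kept.
  - ticket 1 (Race condition): blocked_by=NULL -> NULL
  - ticket 2 (Bad redirect): blocked_by=1 -> Race condition
  - ticket 3 (Missing icon): blocked_by=1 -> Race condition
  - ticket 4 (Wrong total): blocked_by=NULL -> NULL
  - ticket 5 (Export error): blocked_by=3 -> Missing icon
  - ticket 6 (Login fails): blocked_by=5 -> Export error
  - ticket 7 (Slow page load): blocked_by=3 -> Missing icon
  - ticket 8 (Broken link): blocked_by=5 -> Export error

SQL:
SELECT a.title AS item, b.title AS blocked_by
FROM tickets a
LEFT JOIN tickets b ON a.blocked_by = b.id

Result:
item           | blocked_by    
---------------+---------------
Race condition | NULL          
Bad redirect   | Race condition
Missing icon   | Race condition
Wrong total    | NULL          
Export error   | Missing icon  
Login fails    | Export error  
Slow page load | Missing icon  
Broken link    | Export error  


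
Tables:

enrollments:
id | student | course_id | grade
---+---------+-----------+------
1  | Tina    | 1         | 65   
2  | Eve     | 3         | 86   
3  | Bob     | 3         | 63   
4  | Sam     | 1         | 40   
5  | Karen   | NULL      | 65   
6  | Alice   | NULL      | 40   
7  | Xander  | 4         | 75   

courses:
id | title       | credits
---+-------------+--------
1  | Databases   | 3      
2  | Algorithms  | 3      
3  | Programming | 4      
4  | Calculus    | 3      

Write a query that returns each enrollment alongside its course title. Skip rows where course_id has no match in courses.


INNER JOIN keeps only enrollments rows whose course_id matches an id in courses. Walk through each enrollment:
  - enrollment 1 (Tina): course_id=1 -> matches Databases
  - enrollment 2 (Eve): course_id=3 -> matches Programming
  - enrollment 3 (Bob): course_id=3 -> matches Programming
  - enrollment 4 (Sam): course_id=1 -> matches Databases
  - enrollment 5 (Karen): course_id=NULL, no match -> dropped
  - enrollment 6 (Alice): course_id=NULL, no match -> dropped
  - enrollment 7 (Xander): course_id=4 -> matches Calculus
So 2 of 7 rows are dropped.

SQL:
SELECT a.student, b.title AS course
FROM enrollments a
INNER JOIN courses b ON a.course_id = b.id

Result:
student | course     
--------+------------
Tina    | Databases  
Eve     | Programming
Bob     | Programming
Sam     | Databases  
Xander  | Calculus   


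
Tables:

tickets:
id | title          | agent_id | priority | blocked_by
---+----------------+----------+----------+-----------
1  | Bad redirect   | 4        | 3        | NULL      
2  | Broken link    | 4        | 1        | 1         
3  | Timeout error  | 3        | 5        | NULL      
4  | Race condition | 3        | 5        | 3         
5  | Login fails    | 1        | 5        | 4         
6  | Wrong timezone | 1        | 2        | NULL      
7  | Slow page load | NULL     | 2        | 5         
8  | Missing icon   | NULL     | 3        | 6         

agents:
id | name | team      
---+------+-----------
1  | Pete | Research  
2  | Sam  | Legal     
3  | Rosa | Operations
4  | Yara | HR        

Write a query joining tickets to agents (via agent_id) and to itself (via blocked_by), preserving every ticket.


Two LEFT JOINs from the same base table tickets: one to agents via agent_id, one to tickets itself via blocked_by. Both are LEFT so every ticket is preserved.
Match against agents:
  - ticket 1 (Bad redirect): agent_id=4 -> matches Yara
  - ticket 2 (Broken link): agent_id=4 -> matches Yara
  - ticket 3 (Timeout error): agent_id=3 -> matches Rosa
  - ticket 4 (Race condition): agent_id=3 -> matches Rosa
  - ticket 5 (Login fails): agent_id=1 -> matches Pete
  - ticket 6 (Wrong timezone): agent_id=1 -> matches Pete
  - ticket 7 (Slow page load): agent_id=NULL, no match -> kept with NULL
  - ticket 8 (Missing icon): agent_id=NULL, no match -> kept with NULL
Match against tickets (self):
  - ticket 1 (Bad redirect): blocked_by=NULL -> NULL
  - ticket 2 (Broken link): blocked_by=1 -> Bad redirect
  - ticket 3 (Timeout error): blocked_by=NULL -> NULL
  - ticket 4 (Race condition): blocked_by=3 -> Timeout error
  - ticket 5 (Login fails): blocked_by=4 -> Race condition
  - ticket 6 (Wrong timezone): blocked_by=NULL -> NULL
  - ticket 7 (Slow page load): blocked_by=5 -> Login fails
  - ticket 8 (Missing icon): blocked_by=6 -> Wrong timezone

SQL:
SELECT a.title, b.name AS agent, c.title AS blocked_by
FROM tickets a
LEFT JOIN agents b ON a.agent_id = b.id
LEFT JOIN tickets c ON a.blocked_by = c.id

Result:
title          | agent | blocked_by    
---------------+-------+---------------
Bad redirect   | Yara  | NULL          
Broken link    | Yara  | Bad redirect  
Timeout error  | Rosa  | NULL          
Race condition | Rosa  | Timeout error 
Login fails    | Pete  | Race condition
Wrong timezone | Pete  | NULL          
Slow page load | NULL  | Login fails   
Missing icon   | NULL  | Wrong timezone


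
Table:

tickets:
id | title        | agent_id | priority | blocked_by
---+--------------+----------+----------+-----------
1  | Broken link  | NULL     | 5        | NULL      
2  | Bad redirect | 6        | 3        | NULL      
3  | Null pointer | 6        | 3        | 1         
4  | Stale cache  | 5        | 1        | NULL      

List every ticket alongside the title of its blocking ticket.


This is a self-join: tickets is joined to a second copy of itself, matching each row's blocked_by to another row's id. Use LEFT JOIN so rows with blocked_by=NULL are kept.
  - ticket 1 (Broken link): blocked_by=NULL -> NULL
  - ticket 2 (Bad redirect): blocked_by=NULL -> NULL
  - ticket 3 (Null pointer): blocked_by=1 -> Broken link
  - ticket 4 (Stale cache): blocked_by=NULL -> NULL

SQL:
SELECT a.title AS item, b.title AS blocked_by
FROM tickets a
LEFT JOIN tickets b ON a.blocked_by = b.id

Result:
item         | blocked_by 
-------------+------------
Broken link  | NULL       
Bad redirect | NULL       
Null pointer | Broken link
Stale cache  | NULL       


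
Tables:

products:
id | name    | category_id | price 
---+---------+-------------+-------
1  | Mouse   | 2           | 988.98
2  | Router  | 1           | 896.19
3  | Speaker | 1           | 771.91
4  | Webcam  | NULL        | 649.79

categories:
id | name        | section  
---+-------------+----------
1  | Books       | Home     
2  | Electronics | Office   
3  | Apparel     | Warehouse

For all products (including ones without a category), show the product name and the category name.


LEFT JOIN keeps every row from products (the left table); where category_id has no match in categories, the category columns become NULL. Walk through each product:
  - product 1 (Mouse): category_id=2 -> matches Electronics
  - product 2 (Router): category_id=1 -> matches Books
  - product 3 (Speaker): category_id=1 -> matches Books
  - product 4 (Webcam): category_id=NULL, no match -> kept with NULL
All 4 rows appear; 1 has NULL category.

SQL:
SELECT a.name, b.name AS category
FROM products a
LEFT JOIN categories b ON a.category_id = b.id

Result:
name    | category   
--------+------------
Mouse   | Electronics
Router  | Books      
Speaker | Books      
Webcam  | NULL       


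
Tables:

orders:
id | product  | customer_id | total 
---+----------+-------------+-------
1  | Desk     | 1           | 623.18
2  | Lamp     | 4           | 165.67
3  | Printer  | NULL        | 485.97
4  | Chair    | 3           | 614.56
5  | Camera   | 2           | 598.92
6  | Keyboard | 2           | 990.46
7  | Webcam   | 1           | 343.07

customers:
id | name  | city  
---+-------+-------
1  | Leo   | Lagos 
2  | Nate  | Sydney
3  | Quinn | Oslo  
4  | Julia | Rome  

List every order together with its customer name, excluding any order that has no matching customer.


INNER JOIN keeps only orders rows whose customer_id matches an id in customers. Walk through each order:
  - order 1 (Desk): customer_id=1 -> matches Leo
  - order 2 (Lamp): customer_id=4 -> matches Julia
  - order 3 (Printer): customer_id=NULL, no match -> dropped
  - order 4 (Chair): customer_id=3 -> matches Quinn
  - order 5 (Camera): customer_id=2 -> matches Nate
  - order 6 (Keyboard): customer_id=2 -> matches Nate
  - order 7 (Webcam): customer_id=1 -> matches Leo
So 1 of 7 rows is dropped.

SQL:
SELECT a.product, b.name AS customer
FROM orders a
INNER JOIN customers b ON a.customer_id = b.id

Result:
product  | customer
---------+---------
Desk     | Leo     
Lamp     | Julia   
Chair    | Quinn   
Camera   | Nate    
Keyboard | Nate    
Webcam   | Leo     


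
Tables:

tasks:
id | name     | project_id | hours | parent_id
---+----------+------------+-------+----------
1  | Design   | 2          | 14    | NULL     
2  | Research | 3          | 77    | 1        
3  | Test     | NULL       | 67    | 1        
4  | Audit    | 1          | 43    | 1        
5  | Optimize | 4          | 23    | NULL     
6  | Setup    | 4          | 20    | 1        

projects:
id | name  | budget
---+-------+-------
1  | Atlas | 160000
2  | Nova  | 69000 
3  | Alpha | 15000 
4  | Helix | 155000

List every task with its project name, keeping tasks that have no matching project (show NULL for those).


LEFT JOIN keeps every row from tasks (the left table); where project_id has no match in projects, the project columns become NULL. Walk through each task:
  - task 1 (Design): project_id=2 -> matches Nova
  - task 2 (Research): project_id=3 -> matches Alpha
  - task 3 (Test): project_id=NULL, no match -> kept with NULL
  - task 4 (Audit): project_id=1 -> matches Atlas
  - task 5 (Optimize): project_id=4 -> matches Helix
  - task 6 (Setup): project_id=4 -> matches Helix
All 6 rows appear; 1 has NULL project.

SQL:
SELECT a.name, b.name AS project
FROM tasks a
LEFT JOIN projects b ON a.project_id = b.id

Result:
name     | project
---------+--------
Design   | Nova   
Research | Alpha  
Test     | NULL   
Audit    | Atlas  
Optimize | Helix  
Setup    | Helix  


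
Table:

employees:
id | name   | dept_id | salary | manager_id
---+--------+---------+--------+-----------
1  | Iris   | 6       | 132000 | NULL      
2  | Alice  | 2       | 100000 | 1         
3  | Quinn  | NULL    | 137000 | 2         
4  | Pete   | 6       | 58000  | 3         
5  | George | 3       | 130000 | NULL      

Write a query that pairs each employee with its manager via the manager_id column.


This is a self-join: employees is joined to a second copy of itself, matching each row's manager_id to another row's id. Use LEFT JOIN so rows with manager_id=NULL are kept.
  - employee 1 (Iris): manager_id=NULL -> NULL
  - employee 2 (Alice): manager_id=1 -> Iris
  - employee 3 (Quinn): manager_id=2 -> Alice
  - employee 4 (Pete): manager_id=3 -> Quinn
  - employee 5 (George): manager_id=NULL -> NULL

SQL:
SELECT a.name AS item, b.name AS manager
FROM employees a
LEFT JOIN employees b ON a.manager_id = b.id

Result:
item   | manager
-------+--------
Iris   | NULL   
Alice  | Iris   
Quinn  | Alice  
Pete   | Quinn  
George | NULL   


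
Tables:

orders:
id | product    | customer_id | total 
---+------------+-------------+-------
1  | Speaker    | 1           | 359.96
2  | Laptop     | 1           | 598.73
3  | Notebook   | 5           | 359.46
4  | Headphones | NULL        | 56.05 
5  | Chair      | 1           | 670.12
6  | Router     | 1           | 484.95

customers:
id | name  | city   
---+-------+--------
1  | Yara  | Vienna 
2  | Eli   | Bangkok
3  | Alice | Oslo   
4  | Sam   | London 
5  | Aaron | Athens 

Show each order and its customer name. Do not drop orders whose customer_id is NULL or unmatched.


LEFT JOIN keeps every row from orders (the left table); where customer_id has no match in customers, the customer columns become NULL. Walk through each order:
  - order 1 (Speaker): customer_id=1 -> matches Yara
  - order 2 (Laptop): customer_id=1 -> matches Yara
  - order 3 (Notebook): customer_id=5 -> matches Aaron
  - order 4 (Headphones): customer_id=NULL, no match -> kept with NULL
  - order 5 (Chair): customer_id=1 -> matches Yara
  - order 6 (Router): customer_id=1 -> matches Yara
All 6 rows appear; 1 has NULL customer.

SQL:
SELECT a.product, b.name AS customer
FROM orders a
LEFT JOIN customers b ON a.customer_id = b.id

Result:
product    | customer
-----------+---------
Speaker    | Yara    
Laptop     | Yara    
Notebook   | Aaron   
Headphones | NULL    
Chair      | Yara    
Router     | Yara    


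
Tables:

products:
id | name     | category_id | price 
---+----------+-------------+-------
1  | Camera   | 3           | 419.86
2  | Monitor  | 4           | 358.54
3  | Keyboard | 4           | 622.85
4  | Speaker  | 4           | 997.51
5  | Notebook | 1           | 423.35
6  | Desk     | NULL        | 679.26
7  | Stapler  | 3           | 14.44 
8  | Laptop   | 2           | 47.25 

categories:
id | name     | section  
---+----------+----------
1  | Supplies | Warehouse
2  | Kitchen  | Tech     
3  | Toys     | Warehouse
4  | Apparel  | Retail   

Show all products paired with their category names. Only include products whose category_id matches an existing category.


INNER JOIN keeps only products rows whose category_id matches an id in categories. Walk through each product:
  - product 1 (Camera): category_id=3 -> matches Toys
  - product 2 (Monitor): category_id=4 -> matches Apparel
  - product 3 (Keyboard): category_id=4 -> matches Apparel
  - product 4 (Speaker): category_id=4 -> matches Apparel
  - product 5 (Notebook): category_id=1 -> matches Supplies
  - product 6 (Desk): category_id=NULL, no match -> dropped
  - product 7 (Stapler): category_id=3 -> matches Toys
  - product 8 (Laptop): category_id=2 -> matches Kitchen
So 1 of 8 rows is dropped.

SQL:
SELECT a.name, b.name AS category
FROM products a
INNER JOIN categories b ON a.category_id = b.id

Result:
name     | category
---------+---------
Camera   | Toys    
Monitor  | Apparel 
Keyboard | Apparel 
Speaker  | Apparel 
Notebook | Supplies
Stapler  | Toys    
Laptop   | Kitchen 


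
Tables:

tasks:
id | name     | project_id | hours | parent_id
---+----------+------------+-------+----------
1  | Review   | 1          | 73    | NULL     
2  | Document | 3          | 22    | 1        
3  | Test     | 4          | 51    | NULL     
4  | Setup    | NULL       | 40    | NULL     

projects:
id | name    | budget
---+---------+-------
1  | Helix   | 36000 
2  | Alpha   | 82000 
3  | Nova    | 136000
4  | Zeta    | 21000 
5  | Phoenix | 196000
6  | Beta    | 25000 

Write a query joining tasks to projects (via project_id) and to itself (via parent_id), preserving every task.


Two LEFT JOINs from the same base table tasks: one to projects via project_id, one to tasks itself via parent_id. Both are LEFT so every task is preserved.
Match against projects:
  - task 1 (Review): project_id=1 -> matches Helix
  - task 2 (Document): project_id=3 -> matches Nova
  - task 3 (Test): project_id=4 -> matches Zeta
  - task 4 (Setup): project_id=NULL, no match -> kept with NULL
Match against tasks (self):
  - task 1 (Review): parent_id=NULL -> NULL
  - task 2 (Document): parent_id=1 -> Review
  - task 3 (Test): parent_id=NULL -> NULL
  - task 4 (Setup): parent_id=NULL -> NULL

SQL:
SELECT a.name, b.name AS project, c.name AS parent
FROM tasks a
LEFT JOIN projects b ON a.project_id = b.id
LEFT JOIN tasks c ON a.parent_id = c.id

Result:
name     | project | parent
---------+---------+-------
Review   | Helix   | NULL  
Document | Nova    | Review
Test     | Zeta    | NULL  
Setup    | NULL    | NULL  


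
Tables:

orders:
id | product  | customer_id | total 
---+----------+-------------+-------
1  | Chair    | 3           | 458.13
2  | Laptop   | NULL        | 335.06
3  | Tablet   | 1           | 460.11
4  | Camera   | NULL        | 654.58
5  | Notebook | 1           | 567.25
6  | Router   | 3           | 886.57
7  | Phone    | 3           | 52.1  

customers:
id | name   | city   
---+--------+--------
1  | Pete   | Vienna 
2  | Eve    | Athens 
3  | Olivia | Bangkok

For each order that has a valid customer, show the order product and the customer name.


INNER JOIN keeps only orders rows whose customer_id matches an id in customers. Walk through each order:
  - order 1 (Chair): customer_id=3 -> matches Olivia
  - order 2 (Laptop): customer_id=NULL, no match -> dropped
  - order 3 (Tablet): customer_id=1 -> matches Pete
  - order 4 (Camera): customer_id=NULL, no match -> dropped
  - order 5 (Notebook): customer_id=1 -> matches Pete
  - order 6 (Router): customer_id=3 -> matches Olivia
  - order 7 (Phone): customer_id=3 -> matches Olivia
So 2 of 7 rows are dropped.

SQL:
SELECT a.product, b.name AS customer
FROM orders a
INNER JOIN customers b ON a.customer_id = b.id

Result:
product  | customer
---------+---------
Chair    | Olivia  
Tablet   | Pete    
Notebook | Pete    
Router   | Olivia  
Phone    | Olivia  


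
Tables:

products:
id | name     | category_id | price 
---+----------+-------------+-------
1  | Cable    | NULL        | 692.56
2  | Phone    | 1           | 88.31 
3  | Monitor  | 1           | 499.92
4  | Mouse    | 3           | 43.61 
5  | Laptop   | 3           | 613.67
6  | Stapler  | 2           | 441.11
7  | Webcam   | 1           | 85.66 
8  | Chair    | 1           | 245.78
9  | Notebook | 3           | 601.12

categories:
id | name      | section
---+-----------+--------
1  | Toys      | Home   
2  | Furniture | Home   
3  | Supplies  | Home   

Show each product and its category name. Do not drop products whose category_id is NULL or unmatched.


LEFT JOIN keeps every row from products (the left table); where category_id has no match in categories, the category columns become NULL. Walk through each product:
  - product 1 (Cable): category_id=NULL, no match -> kept with NULL
  - product 2 (Phone): category_id=1 -> matches Toys
  - product 3 (Monitor): category_id=1 -> matches Toys
  - product 4 (Mouse): category_id=3 -> matches Supplies
  - product 5 (Laptop): category_id=3 -> matches Supplies
  - product 6 (Stapler): category_id=2 -> matches Furniture
  - product 7 (Webcam): category_id=1 -> matches Toys
  - product 8 (Chair): category_id=1 -> matches Toys
  - product 9 (Notebook): category_id=3 -> matches Supplies
All 9 rows appear; 1 has NULL category.

SQL:
SELECT a.name, b.name AS category
FROM products a
LEFT JOIN categories b ON a.category_id = b.id

Result:
name     | category 
---------+----------
Cable    | NULL     
Phone    | Toys     
Monitor  | Toys     
Mouse    | Supplies 
Laptop   | Supplies 
Stapler  | Furniture
Webcam   | Toys     
Chair    | Toys     
Notebook | Supplies 


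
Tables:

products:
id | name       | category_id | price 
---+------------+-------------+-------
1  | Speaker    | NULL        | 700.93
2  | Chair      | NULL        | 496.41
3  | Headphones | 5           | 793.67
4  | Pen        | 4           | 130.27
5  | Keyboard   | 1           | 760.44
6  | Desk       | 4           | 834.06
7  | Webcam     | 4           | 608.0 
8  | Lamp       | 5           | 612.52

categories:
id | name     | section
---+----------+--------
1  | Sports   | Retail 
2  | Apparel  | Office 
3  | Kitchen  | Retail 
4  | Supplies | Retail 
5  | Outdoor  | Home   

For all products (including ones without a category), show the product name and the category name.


LEFT JOIN keeps every row from products (the left table); where category_id has no match in categories, the category columns become NULL. Walk through each product:
  - product 1 (Speaker): category_id=NULL, no match -> kept with NULL
  - product 2 (Chair): category_id=NULL, no match -> kept with NULL
  - product 3 (Headphones): category_id=5 -> matches Outdoor
  - product 4 (Pen): category_id=4 -> matches Supplies
  - product 5 (Keyboard): category_id=1 -> matches Sports
  - product 6 (Desk): category_id=4 -> matches Supplies
  - product 7 (Webcam): category_id=4 -> matches Supplies
  - product 8 (Lamp): category_id=5 -> matches Outdoor
All 8 rows appear; 2 have NULL category.

SQL:
SELECT a.name, b.name AS category
FROM products a
LEFT JOIN categories b ON a.category_id = b.id

Result:
name       | category
-----------+---------
Speaker    | NULL    
Chair      | NULL    
Headphones | Outdoor 
Pen        | Supplies
Keyboard   | Sports  
Desk       | Supplies
Webcam     | Supplies
Lamp       | Outdoor 


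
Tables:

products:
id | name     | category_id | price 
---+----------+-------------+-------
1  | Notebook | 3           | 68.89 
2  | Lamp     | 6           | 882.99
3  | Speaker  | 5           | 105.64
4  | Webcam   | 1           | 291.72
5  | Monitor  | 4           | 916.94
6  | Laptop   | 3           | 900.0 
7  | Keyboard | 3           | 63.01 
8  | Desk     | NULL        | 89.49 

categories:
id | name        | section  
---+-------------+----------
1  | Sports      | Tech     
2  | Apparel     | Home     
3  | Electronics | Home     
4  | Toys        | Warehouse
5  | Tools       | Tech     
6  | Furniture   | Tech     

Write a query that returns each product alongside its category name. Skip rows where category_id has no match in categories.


INNER JOIN keeps only products rows whose category_id matches an id in categories. Walk through each product:
  - product 1 (Notebook): category_id=3 -> matches Electronics
  - product 2 (Lamp): category_id=6 -> matches Furniture
  - product 3 (Speaker): category_id=5 -> matches Tools
  - product 4 (Webcam): category_id=1 -> matches Sports
  - product 5 (Monitor): category_id=4 -> matches Toys
  - product 6 (Laptop): category_id=3 -> matches Electronics
  - product 7 (Keyboard): category_id=3 -> matches Electronics
  - product 8 (Desk): category_id=NULL, no match -> dropped
So 1 of 8 rows is dropped.

SQL:
SELECT a.name, b.name AS category
FROM products a
INNER JOIN categories b ON a.category_id = b.id

Result:
name     | category   
---------+------------
Notebook | Electronics
Lamp     | Furniture  
Speaker  | Tools      
Webcam   | Sports     
Monitor  | Toys       
Laptop   | Electronics
Keyboard | Electronics


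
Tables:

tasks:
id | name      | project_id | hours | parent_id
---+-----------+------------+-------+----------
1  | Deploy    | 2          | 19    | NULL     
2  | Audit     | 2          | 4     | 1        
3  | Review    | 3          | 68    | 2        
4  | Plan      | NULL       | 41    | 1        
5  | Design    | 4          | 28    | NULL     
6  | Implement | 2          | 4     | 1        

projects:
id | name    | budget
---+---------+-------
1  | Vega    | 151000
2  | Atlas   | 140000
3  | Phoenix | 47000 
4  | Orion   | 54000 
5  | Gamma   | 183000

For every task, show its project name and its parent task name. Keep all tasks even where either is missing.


Two LEFT JOINs from the same base table tasks: one to projects via project_id, one to tasks itself via parent_id. Both are LEFT so every task is preserved.
Match against projects:
  - task 1 (Deploy): project_id=2 -> matches Atlas
  - task 2 (Audit): project_id=2 -> matches Atlas
  - task 3 (Review): project_id=3 -> matches Phoenix
  - task 4 (Plan): project_id=NULL, no match -> kept with NULL
  - task 5 (Design): project_id=4 -> matches Orion
  - task 6 (Implement): project_id=2 -> matches Atlas
Match against tasks (self):
  - task 1 (Deploy): parent_id=NULL -> NULL
  - task 2 (Audit): parent_id=1 -> Deploy
  - task 3 (Review): parent_id=2 -> Audit
  - task 4 (Plan): parent_id=1 -> Deploy
  - task 5 (Design): parent_id=NULL -> NULL
  - task 6 (Implement): parent_id=1 -> Deploy

SQL:
SELECT a.name, b.name AS project, c.name AS parent
FROM tasks a
LEFT JOIN projects b ON a.project_id = b.id
LEFT JOIN tasks c ON a.parent_id = c.id

Result:
name      | project | parent
----------+---------+-------
Deploy    | Atlas   | NULL  
Audit     | Atlas   | Deploy
Review    | Phoenix | Audit 
Plan      | NULL    | Deploy
Design    | Orion   | NULL  
Implement | Atlas   | Deploy


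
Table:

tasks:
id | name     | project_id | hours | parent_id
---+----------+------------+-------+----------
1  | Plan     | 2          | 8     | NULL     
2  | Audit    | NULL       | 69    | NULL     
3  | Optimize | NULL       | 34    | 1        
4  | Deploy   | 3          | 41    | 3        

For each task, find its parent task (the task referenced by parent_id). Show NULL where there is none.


This is a self-join: tasks is joined to a second copy of itself, matching each row's parent_id to another row's id. Use LEFT JOIN so rows with parent_id=NULL are kept.
  - task 1 (Plan): parent_id=NULL -> NULL
  - task 2 (Audit): parent_id=NULL -> NULL
  - task 3 (Optimize): parent_id=1 -> Plan
  - task 4 (Deploy): parent_id=3 -> Optimize

SQL:
SELECT a.name AS item, b.name AS parent
FROM tasks a
LEFT JOIN tasks b ON a.parent_id = b.id

Result:
item     | parent  
---------+---------
Plan     | NULL    
Audit    | NULL    
Optimize | Plan    
Deploy   | Optimize


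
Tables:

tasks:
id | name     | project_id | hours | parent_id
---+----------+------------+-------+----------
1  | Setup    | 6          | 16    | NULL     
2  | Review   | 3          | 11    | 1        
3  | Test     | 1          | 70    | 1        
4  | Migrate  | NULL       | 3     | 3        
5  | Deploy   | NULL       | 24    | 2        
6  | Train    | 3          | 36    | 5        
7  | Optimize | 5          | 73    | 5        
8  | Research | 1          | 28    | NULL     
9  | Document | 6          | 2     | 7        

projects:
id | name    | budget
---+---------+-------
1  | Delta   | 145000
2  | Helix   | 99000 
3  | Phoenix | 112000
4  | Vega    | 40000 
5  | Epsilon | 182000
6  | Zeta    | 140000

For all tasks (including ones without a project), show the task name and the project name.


LEFT JOIN keeps every row from tasks (the left table); where project_id has no match in projects, the project columns become NULL. Walk through each task:
  - task 1 (Setup): project_id=6 -> matches Zeta
  - task 2 (Review): project_id=3 -> matches Phoenix
  - task 3 (Test): project_id=1 -> matches Delta
  - task 4 (Migrate): project_id=NULL, no match -> kept with NULL
  - task 5 (Deploy): project_id=NULL, no match -> kept with NULL
  - task 6 (Train): project_id=3 -> matches Phoenix
  - task 7 (Optimize): project_id=5 -> matches Epsilon
  - task 8 (Research): project_id=1 -> matches Delta
  - task 9 (Document): project_id=6 -> matches Zeta
All 9 rows appear; 2 have NULL project.

SQL:
SELECT a.name, b.name AS project
FROM tasks a
LEFT JOIN projects b ON a.project_id = b.id

Result:
name     | project
---------+--------
Setup    | Zeta   
Review   | Phoenix
Test     | Delta  
Migrate  | NULL   
Deploy   | NULL   
Train    | Phoenix
Optimize | Epsilon
Research | Delta  
Document | Zeta   
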